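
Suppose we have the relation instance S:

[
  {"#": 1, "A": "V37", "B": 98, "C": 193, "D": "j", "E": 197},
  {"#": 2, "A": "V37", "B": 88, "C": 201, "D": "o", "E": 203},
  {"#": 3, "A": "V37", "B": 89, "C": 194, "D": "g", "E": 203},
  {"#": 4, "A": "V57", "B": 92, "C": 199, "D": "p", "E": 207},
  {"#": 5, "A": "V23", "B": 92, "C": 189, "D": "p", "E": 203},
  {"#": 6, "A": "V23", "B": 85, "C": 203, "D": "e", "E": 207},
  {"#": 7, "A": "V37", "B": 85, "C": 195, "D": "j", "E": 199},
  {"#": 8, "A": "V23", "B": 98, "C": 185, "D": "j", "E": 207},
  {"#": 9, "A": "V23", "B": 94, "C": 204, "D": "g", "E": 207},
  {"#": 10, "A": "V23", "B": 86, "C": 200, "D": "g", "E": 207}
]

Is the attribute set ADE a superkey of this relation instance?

Rows 9 and 10 have the same ADE value (A=V23, D=g, E=207) but are distinct tuples, so ADE does not determine every attribute — not a superkey.

No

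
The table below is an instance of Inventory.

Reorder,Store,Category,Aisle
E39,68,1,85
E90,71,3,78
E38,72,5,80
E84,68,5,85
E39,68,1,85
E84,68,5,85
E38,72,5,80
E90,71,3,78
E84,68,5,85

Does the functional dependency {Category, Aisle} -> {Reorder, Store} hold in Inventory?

Yes

(Category=1, Aisle=85): 2 rows → {Reorder,Store} = (E39, 68), (E39, 68) ✓
(Category=3, Aisle=78): 2 rows → {Reorder,Store} = (E90, 71), (E90, 71) ✓
(Category=5, Aisle=80): 2 rows → {Reorder,Store} = (E38, 72), (E38, 72) ✓
(Category=5, Aisle=85): 3 rows → {Reorder,Store} = (E84, 68), (E84, 68), (E84, 68) ✓
Every {Category, Aisle} value is associated with a single {Reorder, Store} value, so {Category, Aisle} -> {Reorder, Store} holds.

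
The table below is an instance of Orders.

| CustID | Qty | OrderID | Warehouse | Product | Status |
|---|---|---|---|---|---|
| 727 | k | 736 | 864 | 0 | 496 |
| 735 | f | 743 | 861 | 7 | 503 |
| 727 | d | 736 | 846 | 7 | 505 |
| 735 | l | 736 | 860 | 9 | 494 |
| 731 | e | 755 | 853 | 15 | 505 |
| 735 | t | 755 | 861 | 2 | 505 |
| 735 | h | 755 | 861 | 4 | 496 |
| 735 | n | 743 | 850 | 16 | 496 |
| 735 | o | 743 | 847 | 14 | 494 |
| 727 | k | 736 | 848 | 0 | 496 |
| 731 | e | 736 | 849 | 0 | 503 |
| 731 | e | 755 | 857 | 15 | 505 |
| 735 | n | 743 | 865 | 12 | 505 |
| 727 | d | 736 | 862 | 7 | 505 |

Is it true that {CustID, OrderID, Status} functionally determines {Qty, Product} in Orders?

(CustID=727, OrderID=736, Status=496): 2 rows → {Qty,Product} = (k, 0), (k, 0) ✓
(CustID=735, OrderID=743, Status=503): 1 row → {Qty,Product} = (f, 7) ✓
(CustID=727, OrderID=736, Status=505): 2 rows → {Qty,Product} = (d, 7), (d, 7) ✓
(CustID=735, OrderID=736, Status=494): 1 row → {Qty,Product} = (l, 9) ✓
(CustID=731, OrderID=755, Status=505): 2 rows → {Qty,Product} = (e, 15), (e, 15) ✓
(CustID=735, OrderID=755, Status=505): 1 row → {Qty,Product} = (t, 2) ✓
(CustID=735, OrderID=755, Status=496): 1 row → {Qty,Product} = (h, 4) ✓
(CustID=735, OrderID=743, Status=496): 1 row → {Qty,Product} = (n, 16) ✓
(CustID=735, OrderID=743, Status=494): 1 row → {Qty,Product} = (o, 14) ✓
(CustID=731, OrderID=736, Status=503): 1 row → {Qty,Product} = (e, 0) ✓
(CustID=735, OrderID=743, Status=505): 1 row → {Qty,Product} = (n, 12) ✓
Every {CustID, OrderID, Status} value is associated with a single {Qty, Product} value, so {CustID, OrderID, Status} -> {Qty, Product} holds.

Yes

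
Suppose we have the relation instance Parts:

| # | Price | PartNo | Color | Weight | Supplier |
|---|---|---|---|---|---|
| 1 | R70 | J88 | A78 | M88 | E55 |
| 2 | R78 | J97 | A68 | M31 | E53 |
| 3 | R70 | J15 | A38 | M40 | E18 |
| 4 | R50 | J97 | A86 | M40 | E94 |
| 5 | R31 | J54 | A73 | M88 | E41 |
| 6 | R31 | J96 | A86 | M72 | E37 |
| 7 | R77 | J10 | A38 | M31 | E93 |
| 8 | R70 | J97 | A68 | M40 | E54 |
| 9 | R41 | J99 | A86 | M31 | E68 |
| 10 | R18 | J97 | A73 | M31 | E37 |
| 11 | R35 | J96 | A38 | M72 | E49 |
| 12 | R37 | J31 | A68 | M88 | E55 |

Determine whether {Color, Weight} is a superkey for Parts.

Yes

All 12 rows have distinct {Color, Weight} values, so {Color, Weight} → (all attributes) holds and {Color, Weight} is a superkey.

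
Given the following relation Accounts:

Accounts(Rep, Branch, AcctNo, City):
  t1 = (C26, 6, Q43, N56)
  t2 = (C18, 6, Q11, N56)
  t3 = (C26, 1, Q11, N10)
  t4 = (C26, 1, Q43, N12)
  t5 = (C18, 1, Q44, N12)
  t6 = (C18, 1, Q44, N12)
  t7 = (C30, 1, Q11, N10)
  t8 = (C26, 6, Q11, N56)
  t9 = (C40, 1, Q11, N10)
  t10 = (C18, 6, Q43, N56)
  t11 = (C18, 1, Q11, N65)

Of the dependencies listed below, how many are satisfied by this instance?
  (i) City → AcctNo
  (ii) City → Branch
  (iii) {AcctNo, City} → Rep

(i) City → AcctNo: City=N56: rows 1, 2, 8, 10 → AcctNo takes values {Q43, Q11} — violation; City=N12: rows 4, 5, 6 → AcctNo takes values {Q43, Q44} — violation — fails.
(ii) City → Branch: every LHS value maps to a single RHS value — holds.
(iii) {AcctNo, City} → Rep: (AcctNo=Q43, City=N56): rows 1, 10 → Rep takes values {C26, C18} — violation; (AcctNo=Q11, City=N56): rows 2, 8 → Rep takes values {C18, C26} — violation; (AcctNo=Q11, City=N10): rows 3, 7, 9 → Rep takes values {C26, C30, C40} — violation — fails.
1 of the 3 dependencies holds.

1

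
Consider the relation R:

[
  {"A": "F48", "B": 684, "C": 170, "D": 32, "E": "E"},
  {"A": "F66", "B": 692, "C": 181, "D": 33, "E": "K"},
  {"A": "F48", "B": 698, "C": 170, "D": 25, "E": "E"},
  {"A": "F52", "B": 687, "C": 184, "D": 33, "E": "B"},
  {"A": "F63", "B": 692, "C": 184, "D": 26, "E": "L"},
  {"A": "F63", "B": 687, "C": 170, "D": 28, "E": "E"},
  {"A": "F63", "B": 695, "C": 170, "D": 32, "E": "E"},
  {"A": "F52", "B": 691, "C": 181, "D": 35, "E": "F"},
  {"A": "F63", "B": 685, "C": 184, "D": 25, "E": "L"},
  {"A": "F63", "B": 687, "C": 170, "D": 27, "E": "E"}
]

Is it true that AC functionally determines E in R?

Yes

(A=F48, C=170): 2 rows → E = E, E ✓
(A=F66, C=181): 1 row → E = K ✓
(A=F52, C=184): 1 row → E = B ✓
(A=F63, C=184): 2 rows → E = L, L ✓
(A=F63, C=170): 3 rows → E = E, E, E ✓
(A=F52, C=181): 1 row → E = F ✓
Every AC value is associated with a single E value, so AC → E holds.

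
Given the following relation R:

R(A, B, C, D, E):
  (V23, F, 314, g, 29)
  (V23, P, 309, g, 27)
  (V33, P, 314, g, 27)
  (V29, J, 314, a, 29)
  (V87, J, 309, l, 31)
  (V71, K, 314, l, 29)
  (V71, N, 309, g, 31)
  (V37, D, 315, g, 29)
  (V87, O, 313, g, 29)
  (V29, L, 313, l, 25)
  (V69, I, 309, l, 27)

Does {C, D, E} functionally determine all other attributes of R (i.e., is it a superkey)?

Yes

All 11 rows have distinct {C, D, E} values, so {C, D, E} → (all attributes) holds and {C, D, E} is a superkey.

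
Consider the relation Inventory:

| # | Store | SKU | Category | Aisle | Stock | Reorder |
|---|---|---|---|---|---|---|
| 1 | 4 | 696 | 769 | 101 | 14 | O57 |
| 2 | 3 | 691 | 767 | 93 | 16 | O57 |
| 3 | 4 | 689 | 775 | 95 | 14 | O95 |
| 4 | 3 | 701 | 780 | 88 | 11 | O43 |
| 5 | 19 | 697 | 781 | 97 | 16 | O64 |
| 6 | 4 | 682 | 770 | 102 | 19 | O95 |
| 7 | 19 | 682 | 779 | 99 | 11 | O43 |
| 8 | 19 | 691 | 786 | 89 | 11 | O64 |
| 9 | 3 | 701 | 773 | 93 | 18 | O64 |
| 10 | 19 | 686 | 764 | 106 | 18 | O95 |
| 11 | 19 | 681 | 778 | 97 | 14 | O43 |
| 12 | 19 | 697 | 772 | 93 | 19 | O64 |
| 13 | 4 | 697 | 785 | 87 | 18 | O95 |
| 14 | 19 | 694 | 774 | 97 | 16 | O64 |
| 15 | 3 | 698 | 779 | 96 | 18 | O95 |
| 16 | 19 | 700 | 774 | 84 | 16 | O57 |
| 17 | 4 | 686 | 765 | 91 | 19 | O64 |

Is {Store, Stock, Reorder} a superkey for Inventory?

No

Rows 5 and 14 have the same {Store, Stock, Reorder} value (Store=19, Stock=16, Reorder=O64) but are distinct tuples, so {Store, Stock, Reorder} does not determine every attribute — not a superkey.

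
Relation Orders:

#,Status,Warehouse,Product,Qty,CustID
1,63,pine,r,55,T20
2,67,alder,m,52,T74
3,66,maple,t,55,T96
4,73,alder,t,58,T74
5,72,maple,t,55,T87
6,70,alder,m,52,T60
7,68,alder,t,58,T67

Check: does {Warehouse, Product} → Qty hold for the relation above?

(Warehouse=pine, Product=r): row 1 → Qty = 55 ✓
(Warehouse=alder, Product=m): rows 2, 6 → Qty = 52, 52 ✓
(Warehouse=maple, Product=t): rows 3, 5 → Qty = 55, 55 ✓
(Warehouse=alder, Product=t): rows 4, 7 → Qty = 58, 58 ✓
Every {Warehouse, Product} value is associated with a single Qty value, so {Warehouse, Product} → Qty holds.

Yes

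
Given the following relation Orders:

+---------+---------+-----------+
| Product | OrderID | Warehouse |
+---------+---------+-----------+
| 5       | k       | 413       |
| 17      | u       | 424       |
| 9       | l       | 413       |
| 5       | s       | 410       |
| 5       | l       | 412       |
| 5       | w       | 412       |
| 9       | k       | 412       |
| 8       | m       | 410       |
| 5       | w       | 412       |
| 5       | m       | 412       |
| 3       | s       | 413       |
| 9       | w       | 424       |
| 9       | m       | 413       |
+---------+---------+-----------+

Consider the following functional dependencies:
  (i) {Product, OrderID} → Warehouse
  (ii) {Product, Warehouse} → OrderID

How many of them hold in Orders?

(i) {Product, OrderID} → Warehouse: every LHS value maps to a single RHS value — holds.
(ii) {Product, Warehouse} → OrderID: (Product=9, Warehouse=413): 2 rows → OrderID takes values {l, m} — violation; (Product=5, Warehouse=412): 4 rows → OrderID takes values {l, w, m} — violation — fails.
1 of the 2 dependencies holds.

1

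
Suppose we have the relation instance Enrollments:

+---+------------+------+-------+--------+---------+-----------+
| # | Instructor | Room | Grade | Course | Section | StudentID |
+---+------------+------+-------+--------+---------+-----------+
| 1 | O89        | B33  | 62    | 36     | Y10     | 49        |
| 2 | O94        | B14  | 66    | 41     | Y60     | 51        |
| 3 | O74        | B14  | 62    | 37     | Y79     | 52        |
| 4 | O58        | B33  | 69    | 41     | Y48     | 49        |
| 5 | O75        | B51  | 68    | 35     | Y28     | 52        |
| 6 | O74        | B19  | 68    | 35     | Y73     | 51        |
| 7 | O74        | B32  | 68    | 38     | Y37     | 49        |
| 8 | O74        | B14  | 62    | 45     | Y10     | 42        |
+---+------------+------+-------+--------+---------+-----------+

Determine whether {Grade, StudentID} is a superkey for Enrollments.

All 8 rows have distinct {Grade, StudentID} values, so {Grade, StudentID} → (all attributes) holds and {Grade, StudentID} is a superkey.

Yes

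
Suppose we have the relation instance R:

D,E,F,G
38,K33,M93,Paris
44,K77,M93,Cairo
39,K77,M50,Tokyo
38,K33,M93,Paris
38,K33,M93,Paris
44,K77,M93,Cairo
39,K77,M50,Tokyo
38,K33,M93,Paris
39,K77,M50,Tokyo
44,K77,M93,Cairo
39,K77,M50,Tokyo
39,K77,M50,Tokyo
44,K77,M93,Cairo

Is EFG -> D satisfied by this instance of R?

(E=K33, F=M93, G=Paris): 4 rows → D = 38, 38, 38, 38 ✓
(E=K77, F=M93, G=Cairo): 4 rows → D = 44, 44, 44, 44 ✓
(E=K77, F=M50, G=Tokyo): 5 rows → D = 39, 39, 39, 39, 39 ✓
Every EFG value is associated with a single D value, so EFG -> D holds.

Yes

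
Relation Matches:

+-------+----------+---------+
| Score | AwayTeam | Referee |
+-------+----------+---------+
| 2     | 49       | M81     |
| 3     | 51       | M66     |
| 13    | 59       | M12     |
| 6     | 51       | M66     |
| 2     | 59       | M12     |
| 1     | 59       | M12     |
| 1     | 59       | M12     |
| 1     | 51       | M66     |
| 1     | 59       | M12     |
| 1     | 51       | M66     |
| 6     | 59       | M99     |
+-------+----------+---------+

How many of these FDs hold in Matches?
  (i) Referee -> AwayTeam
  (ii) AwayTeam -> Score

1

(i) Referee -> AwayTeam: every LHS value maps to a single RHS value — holds.
(ii) AwayTeam -> Score: AwayTeam=51: 4 rows → Score takes values {3, 6, 1} — violation; AwayTeam=59: 6 rows → Score takes values {13, 2, 1, 6} — violation — fails.
1 of the 2 dependencies holds.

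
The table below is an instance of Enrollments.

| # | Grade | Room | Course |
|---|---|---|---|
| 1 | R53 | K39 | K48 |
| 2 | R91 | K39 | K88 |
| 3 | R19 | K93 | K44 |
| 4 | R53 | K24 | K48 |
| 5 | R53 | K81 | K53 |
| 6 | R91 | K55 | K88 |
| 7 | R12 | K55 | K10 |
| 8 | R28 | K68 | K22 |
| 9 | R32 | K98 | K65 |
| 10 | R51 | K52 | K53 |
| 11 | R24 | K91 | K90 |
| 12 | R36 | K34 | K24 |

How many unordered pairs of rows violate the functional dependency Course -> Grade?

1

Course=K48: all 2 rows agree on Grade — 0 pairs.
Course=K88: all 2 rows agree on Grade — 0 pairs.
Course=K53: violating pairs (5,10) — 1 pair.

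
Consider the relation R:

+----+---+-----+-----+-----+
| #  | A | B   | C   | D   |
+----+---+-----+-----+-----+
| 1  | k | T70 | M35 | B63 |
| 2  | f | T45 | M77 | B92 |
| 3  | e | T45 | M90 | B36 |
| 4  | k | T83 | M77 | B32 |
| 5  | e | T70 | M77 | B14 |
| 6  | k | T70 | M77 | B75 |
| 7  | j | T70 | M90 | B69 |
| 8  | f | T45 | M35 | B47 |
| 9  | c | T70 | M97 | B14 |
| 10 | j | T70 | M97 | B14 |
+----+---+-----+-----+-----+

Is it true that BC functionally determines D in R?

No

(B=T70, C=M35): row 1 → D = B63 ✓
(B=T45, C=M77): row 2 → D = B92 ✓
(B=T45, C=M90): row 3 → D = B36 ✓
(B=T83, C=M77): row 4 → D = B32 ✓
(B=T70, C=M77): rows 5, 6 → D takes values {B14, B75} — violation
(B=T70, C=M90): row 7 → D = B69 ✓
(B=T45, C=M35): row 8 → D = B47 ✓
(B=T70, C=M97): rows 9, 10 → D = B14, B14 ✓
Two rows agree on BC but differ on D, so BC -> D does not hold.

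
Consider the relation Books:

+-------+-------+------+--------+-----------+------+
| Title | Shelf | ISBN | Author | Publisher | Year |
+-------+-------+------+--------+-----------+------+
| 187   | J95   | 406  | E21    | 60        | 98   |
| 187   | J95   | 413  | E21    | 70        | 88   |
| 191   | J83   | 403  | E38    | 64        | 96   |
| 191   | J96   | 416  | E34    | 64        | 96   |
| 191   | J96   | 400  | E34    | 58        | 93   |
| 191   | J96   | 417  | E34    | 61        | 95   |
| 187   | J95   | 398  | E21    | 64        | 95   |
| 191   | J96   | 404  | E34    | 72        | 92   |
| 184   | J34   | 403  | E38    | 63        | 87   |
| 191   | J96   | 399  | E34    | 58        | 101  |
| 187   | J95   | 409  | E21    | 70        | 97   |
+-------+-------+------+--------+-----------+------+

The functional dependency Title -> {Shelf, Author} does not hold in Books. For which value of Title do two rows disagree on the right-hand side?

Title=187: 4 rows → {Shelf,Author} = (J95, E21), (J95, E21), (J95, E21), (J95, E21) ✓
Title=191: 6 rows → {Shelf,Author} takes values {(J83, E38), (J96, E34)} — violation
Title=184: 1 row → {Shelf,Author} = (J34, E38) ✓
The only Title value with inconsistent RHS is Title=191.

191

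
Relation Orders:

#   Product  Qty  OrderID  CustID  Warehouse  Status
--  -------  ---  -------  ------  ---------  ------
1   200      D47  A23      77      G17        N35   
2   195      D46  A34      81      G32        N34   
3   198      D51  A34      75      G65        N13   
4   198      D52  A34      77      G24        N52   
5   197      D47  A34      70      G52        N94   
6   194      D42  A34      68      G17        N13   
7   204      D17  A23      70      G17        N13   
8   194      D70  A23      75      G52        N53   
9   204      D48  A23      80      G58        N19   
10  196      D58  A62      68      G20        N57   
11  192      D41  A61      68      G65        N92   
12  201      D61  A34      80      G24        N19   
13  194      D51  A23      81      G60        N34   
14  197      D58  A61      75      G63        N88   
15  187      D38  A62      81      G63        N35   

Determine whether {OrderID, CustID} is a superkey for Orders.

Yes

All 15 rows have distinct {OrderID, CustID} values, so {OrderID, CustID} → (all attributes) holds and {OrderID, CustID} is a superkey.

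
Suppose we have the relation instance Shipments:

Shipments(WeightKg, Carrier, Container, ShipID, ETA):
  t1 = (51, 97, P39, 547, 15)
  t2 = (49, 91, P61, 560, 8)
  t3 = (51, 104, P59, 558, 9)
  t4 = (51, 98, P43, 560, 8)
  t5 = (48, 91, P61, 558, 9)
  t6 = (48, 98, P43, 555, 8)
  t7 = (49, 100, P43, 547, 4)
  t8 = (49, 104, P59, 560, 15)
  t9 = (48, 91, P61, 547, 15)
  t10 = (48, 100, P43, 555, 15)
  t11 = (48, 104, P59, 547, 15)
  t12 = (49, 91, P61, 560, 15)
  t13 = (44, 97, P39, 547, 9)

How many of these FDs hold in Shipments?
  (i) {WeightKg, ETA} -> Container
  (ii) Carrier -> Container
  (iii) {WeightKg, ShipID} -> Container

1

(i) {WeightKg, ETA} -> Container: (WeightKg=49, ETA=15): rows 8, 12 → Container takes values {P59, P61} — violation; (WeightKg=48, ETA=15): rows 9, 10, 11 → Container takes values {P61, P43, P59} — violation — fails.
(ii) Carrier -> Container: every LHS value maps to a single RHS value — holds.
(iii) {WeightKg, ShipID} -> Container: (WeightKg=49, ShipID=560): rows 2, 8, 12 → Container takes values {P61, P59} — violation; (WeightKg=48, ShipID=547): rows 9, 11 → Container takes values {P61, P59} — violation — fails.
1 of the 3 dependencies holds.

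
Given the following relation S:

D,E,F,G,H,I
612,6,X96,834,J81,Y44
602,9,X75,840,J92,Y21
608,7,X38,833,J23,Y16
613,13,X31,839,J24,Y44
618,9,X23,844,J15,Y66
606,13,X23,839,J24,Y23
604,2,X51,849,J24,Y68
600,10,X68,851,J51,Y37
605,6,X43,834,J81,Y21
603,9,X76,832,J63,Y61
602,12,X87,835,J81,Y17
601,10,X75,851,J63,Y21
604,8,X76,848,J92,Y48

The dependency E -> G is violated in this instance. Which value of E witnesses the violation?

9

E=6: 2 rows → G = 834, 834 ✓
E=9: 3 rows → G takes values {840, 844, 832} — violation
E=7: 1 row → G = 833 ✓
E=13: 2 rows → G = 839, 839 ✓
E=2: 1 row → G = 849 ✓
E=10: 2 rows → G = 851, 851 ✓
E=12: 1 row → G = 835 ✓
E=8: 1 row → G = 848 ✓
The only E value with inconsistent G is E=9.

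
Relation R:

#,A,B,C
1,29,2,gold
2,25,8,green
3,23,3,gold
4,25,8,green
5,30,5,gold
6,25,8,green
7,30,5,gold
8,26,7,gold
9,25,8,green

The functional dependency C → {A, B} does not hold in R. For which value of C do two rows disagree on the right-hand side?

C=gold: rows 1, 3, 5, 7, 8 → {A,B} takes values {(29, 2), (23, 3), (30, 5), (26, 7)} — violation
C=green: rows 2, 4, 6, 9 → {A,B} = (25, 8), (25, 8), (25, 8), (25, 8) ✓
The only C value with inconsistent RHS is C=gold.

gold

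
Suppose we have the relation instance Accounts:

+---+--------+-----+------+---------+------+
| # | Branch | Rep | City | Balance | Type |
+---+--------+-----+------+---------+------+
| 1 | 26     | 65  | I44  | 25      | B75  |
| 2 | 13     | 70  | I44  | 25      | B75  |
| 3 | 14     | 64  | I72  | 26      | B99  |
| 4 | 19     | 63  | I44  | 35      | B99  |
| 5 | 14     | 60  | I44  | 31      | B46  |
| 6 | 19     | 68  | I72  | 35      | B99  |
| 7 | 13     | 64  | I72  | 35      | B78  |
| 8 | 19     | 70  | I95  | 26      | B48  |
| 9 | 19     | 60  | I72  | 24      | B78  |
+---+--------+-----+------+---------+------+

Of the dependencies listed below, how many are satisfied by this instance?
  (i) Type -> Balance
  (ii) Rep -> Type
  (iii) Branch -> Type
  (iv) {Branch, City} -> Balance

0

(i) Type -> Balance: Type=B99: rows 3, 4, 6 → Balance takes values {26, 35} — violation; Type=B78: rows 7, 9 → Balance takes values {35, 24} — violation — fails.
(ii) Rep -> Type: Rep=70: rows 2, 8 → Type takes values {B75, B48} — violation; Rep=64: rows 3, 7 → Type takes values {B99, B78} — violation; Rep=60: rows 5, 9 → Type takes values {B46, B78} — violation — fails.
(iii) Branch -> Type: Branch=13: rows 2, 7 → Type takes values {B75, B78} — violation; Branch=14: rows 3, 5 → Type takes values {B99, B46} — violation; Branch=19: rows 4, 6, 8, 9 → Type takes values {B99, B48, B78} — violation — fails.
(iv) {Branch, City} -> Balance: (Branch=19, City=I72): rows 6, 9 → Balance takes values {35, 24} — violation — fails.
None of the 4 dependencies hold.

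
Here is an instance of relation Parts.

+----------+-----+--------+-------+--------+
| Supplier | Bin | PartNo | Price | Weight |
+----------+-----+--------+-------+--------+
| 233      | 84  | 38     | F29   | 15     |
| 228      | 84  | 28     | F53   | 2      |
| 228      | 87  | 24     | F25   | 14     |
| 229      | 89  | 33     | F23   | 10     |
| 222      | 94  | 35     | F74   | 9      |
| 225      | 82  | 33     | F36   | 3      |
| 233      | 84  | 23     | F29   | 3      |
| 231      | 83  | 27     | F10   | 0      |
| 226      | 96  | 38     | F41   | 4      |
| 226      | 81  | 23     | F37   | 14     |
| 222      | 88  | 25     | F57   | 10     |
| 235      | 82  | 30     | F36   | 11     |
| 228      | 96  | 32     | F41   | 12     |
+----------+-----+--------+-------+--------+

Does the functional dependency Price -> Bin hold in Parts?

Yes

Price=F29: 2 rows → Bin = 84, 84 ✓
Price=F53: 1 row → Bin = 84 ✓
Price=F25: 1 row → Bin = 87 ✓
Price=F23: 1 row → Bin = 89 ✓
Price=F74: 1 row → Bin = 94 ✓
Price=F36: 2 rows → Bin = 82, 82 ✓
Price=F10: 1 row → Bin = 83 ✓
Price=F41: 2 rows → Bin = 96, 96 ✓
Price=F37: 1 row → Bin = 81 ✓
Price=F57: 1 row → Bin = 88 ✓
Every Price value is associated with a single Bin value, so Price -> Bin holds.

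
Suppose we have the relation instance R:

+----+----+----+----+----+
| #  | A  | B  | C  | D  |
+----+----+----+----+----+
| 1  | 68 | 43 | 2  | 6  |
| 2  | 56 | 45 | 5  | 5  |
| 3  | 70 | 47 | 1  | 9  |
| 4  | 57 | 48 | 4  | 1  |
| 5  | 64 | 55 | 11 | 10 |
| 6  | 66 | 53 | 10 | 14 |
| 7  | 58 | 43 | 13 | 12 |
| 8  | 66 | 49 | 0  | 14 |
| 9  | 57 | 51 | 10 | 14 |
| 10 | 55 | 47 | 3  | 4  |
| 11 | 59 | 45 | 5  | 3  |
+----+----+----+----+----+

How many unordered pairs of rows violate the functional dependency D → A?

D=14: violating pairs (6,9), (8,9) — 2 pairs.

2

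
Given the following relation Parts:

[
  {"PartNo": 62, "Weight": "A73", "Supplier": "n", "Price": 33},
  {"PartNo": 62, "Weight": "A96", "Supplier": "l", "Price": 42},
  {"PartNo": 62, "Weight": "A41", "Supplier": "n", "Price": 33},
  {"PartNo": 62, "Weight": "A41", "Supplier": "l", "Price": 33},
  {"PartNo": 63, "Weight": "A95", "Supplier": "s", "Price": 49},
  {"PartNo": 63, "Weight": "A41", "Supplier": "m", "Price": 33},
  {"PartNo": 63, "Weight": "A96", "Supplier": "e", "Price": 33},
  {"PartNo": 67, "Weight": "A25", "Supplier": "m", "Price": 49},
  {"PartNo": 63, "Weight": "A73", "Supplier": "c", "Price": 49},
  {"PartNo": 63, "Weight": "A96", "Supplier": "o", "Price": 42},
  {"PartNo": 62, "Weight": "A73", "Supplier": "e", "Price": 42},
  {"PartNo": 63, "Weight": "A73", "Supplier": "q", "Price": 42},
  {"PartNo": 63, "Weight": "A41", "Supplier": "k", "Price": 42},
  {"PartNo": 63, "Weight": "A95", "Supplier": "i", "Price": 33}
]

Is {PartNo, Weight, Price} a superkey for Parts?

Two distinct rows share (PartNo=62, Weight=A41, Price=33), so {PartNo, Weight, Price} does not determine every attribute — not a superkey.

No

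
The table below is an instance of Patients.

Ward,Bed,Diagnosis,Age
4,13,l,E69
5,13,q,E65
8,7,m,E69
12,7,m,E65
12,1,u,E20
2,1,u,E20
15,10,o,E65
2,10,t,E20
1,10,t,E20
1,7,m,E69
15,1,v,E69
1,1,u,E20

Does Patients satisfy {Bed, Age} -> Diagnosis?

(Bed=13, Age=E69): 1 row → Diagnosis = l ✓
(Bed=13, Age=E65): 1 row → Diagnosis = q ✓
(Bed=7, Age=E69): 2 rows → Diagnosis = m, m ✓
(Bed=7, Age=E65): 1 row → Diagnosis = m ✓
(Bed=1, Age=E20): 3 rows → Diagnosis = u, u, u ✓
(Bed=10, Age=E65): 1 row → Diagnosis = o ✓
(Bed=10, Age=E20): 2 rows → Diagnosis = t, t ✓
(Bed=1, Age=E69): 1 row → Diagnosis = v ✓
Every {Bed, Age} value is associated with a single Diagnosis value, so {Bed, Age} -> Diagnosis holds.

Yes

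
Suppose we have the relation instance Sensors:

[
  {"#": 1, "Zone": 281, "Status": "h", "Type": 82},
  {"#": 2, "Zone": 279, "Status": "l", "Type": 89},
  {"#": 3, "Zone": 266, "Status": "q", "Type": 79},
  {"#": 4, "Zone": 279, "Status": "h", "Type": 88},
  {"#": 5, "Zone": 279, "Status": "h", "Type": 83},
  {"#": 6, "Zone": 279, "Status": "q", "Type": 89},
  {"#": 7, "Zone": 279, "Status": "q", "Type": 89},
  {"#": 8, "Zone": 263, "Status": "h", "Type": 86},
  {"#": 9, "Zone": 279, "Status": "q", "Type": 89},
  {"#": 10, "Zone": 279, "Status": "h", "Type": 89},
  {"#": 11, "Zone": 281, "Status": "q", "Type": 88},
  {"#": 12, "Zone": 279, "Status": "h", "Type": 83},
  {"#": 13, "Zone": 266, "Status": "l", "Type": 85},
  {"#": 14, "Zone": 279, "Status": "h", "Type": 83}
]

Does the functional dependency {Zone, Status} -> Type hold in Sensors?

No

(Zone=281, Status=h): row 1 → Type = 82 ✓
(Zone=279, Status=l): row 2 → Type = 89 ✓
(Zone=266, Status=q): row 3 → Type = 79 ✓
(Zone=279, Status=h): rows 4, 5, 10, 12, 14 → Type takes values {88, 83, 89} — violation
(Zone=279, Status=q): rows 6, 7, 9 → Type = 89, 89, 89 ✓
(Zone=263, Status=h): row 8 → Type = 86 ✓
(Zone=281, Status=q): row 11 → Type = 88 ✓
(Zone=266, Status=l): row 13 → Type = 85 ✓
Two rows agree on {Zone, Status} but differ on Type, so {Zone, Status} -> Type does not hold.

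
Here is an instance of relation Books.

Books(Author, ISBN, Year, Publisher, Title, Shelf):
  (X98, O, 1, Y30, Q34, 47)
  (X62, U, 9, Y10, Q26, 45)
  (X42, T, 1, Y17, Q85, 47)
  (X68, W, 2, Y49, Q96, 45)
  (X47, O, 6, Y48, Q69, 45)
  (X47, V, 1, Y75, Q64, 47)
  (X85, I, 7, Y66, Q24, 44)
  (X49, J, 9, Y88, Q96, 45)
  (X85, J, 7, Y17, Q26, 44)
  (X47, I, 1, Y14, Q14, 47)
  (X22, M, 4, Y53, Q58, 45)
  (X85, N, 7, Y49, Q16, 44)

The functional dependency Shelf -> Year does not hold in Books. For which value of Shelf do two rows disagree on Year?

Shelf=47: 4 rows → Year = 1, 1, 1, 1 ✓
Shelf=45: 5 rows → Year takes values {9, 2, 6, 4} — violation
Shelf=44: 3 rows → Year = 7, 7, 7 ✓
The only Shelf value with inconsistent Year is Shelf=45.

45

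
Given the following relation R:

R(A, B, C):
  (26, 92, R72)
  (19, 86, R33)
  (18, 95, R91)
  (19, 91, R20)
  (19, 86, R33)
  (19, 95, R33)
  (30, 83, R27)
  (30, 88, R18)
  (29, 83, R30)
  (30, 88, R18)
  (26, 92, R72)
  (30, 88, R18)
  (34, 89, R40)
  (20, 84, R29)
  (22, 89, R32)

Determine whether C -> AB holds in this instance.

C=R72: 2 rows → {A,B} = (26, 92), (26, 92) ✓
C=R33: 3 rows → {A,B} takes values {(19, 86), (19, 95)} — violation
C=R91: 1 row → {A,B} = (18, 95) ✓
C=R20: 1 row → {A,B} = (19, 91) ✓
C=R27: 1 row → {A,B} = (30, 83) ✓
C=R18: 3 rows → {A,B} = (30, 88), (30, 88), (30, 88) ✓
C=R30: 1 row → {A,B} = (29, 83) ✓
C=R40: 1 row → {A,B} = (34, 89) ✓
C=R29: 1 row → {A,B} = (20, 84) ✓
C=R32: 1 row → {A,B} = (22, 89) ✓
Two rows agree on C but differ on AB, so C -> AB does not hold.

No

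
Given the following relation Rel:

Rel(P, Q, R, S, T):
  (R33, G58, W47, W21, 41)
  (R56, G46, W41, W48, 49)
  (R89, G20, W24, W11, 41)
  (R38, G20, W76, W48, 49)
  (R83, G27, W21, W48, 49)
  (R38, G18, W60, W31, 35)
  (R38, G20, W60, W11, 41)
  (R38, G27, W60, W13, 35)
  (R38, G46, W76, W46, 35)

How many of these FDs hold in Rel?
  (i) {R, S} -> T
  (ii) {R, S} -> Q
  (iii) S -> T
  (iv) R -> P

4

(i) {R, S} -> T: every LHS value maps to a single RHS value — holds.
(ii) {R, S} -> Q: every LHS value maps to a single RHS value — holds.
(iii) S -> T: every LHS value maps to a single RHS value — holds.
(iv) R -> P: every LHS value maps to a single RHS value — holds.
4 of the 4 dependencies hold.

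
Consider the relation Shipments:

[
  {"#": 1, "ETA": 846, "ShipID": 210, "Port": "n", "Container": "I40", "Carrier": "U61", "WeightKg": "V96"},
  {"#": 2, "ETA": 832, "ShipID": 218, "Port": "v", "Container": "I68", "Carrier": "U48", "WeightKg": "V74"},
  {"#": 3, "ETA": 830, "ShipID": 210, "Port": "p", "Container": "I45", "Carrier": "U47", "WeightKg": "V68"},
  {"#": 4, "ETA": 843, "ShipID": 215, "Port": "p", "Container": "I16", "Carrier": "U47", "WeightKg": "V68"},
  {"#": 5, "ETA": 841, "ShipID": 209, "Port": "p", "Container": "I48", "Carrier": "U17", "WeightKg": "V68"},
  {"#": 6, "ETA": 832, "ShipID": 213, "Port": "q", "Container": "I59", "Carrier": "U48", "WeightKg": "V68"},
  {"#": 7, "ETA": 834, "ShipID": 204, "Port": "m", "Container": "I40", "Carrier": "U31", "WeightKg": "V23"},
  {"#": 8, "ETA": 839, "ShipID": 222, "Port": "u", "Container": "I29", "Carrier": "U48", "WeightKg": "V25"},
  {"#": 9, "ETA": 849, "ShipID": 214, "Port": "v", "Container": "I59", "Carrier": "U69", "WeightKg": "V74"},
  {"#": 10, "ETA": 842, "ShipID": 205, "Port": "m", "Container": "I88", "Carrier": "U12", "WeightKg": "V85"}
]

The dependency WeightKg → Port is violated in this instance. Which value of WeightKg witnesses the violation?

V68

WeightKg=V96: row 1 → Port = n ✓
WeightKg=V74: rows 2, 9 → Port = v, v ✓
WeightKg=V68: rows 3, 4, 5, 6 → Port takes values {p, q} — violation
WeightKg=V23: row 7 → Port = m ✓
WeightKg=V25: row 8 → Port = u ✓
WeightKg=V85: row 10 → Port = m ✓
The only WeightKg value with inconsistent Port is WeightKg=V68.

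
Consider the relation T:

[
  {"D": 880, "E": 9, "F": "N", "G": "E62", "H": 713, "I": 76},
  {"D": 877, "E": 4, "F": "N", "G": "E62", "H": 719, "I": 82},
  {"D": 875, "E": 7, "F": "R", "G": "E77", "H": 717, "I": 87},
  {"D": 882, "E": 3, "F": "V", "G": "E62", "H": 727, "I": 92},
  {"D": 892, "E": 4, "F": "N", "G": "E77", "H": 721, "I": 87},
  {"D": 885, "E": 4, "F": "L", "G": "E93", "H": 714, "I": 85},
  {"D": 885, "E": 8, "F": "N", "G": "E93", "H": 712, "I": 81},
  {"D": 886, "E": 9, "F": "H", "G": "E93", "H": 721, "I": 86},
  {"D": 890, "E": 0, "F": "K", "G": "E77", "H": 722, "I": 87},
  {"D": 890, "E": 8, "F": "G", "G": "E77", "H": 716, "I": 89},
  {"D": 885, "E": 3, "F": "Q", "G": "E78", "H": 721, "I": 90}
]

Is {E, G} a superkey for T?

Yes

All 11 rows have distinct {E, G} values, so {E, G} → (all attributes) holds and {E, G} is a superkey.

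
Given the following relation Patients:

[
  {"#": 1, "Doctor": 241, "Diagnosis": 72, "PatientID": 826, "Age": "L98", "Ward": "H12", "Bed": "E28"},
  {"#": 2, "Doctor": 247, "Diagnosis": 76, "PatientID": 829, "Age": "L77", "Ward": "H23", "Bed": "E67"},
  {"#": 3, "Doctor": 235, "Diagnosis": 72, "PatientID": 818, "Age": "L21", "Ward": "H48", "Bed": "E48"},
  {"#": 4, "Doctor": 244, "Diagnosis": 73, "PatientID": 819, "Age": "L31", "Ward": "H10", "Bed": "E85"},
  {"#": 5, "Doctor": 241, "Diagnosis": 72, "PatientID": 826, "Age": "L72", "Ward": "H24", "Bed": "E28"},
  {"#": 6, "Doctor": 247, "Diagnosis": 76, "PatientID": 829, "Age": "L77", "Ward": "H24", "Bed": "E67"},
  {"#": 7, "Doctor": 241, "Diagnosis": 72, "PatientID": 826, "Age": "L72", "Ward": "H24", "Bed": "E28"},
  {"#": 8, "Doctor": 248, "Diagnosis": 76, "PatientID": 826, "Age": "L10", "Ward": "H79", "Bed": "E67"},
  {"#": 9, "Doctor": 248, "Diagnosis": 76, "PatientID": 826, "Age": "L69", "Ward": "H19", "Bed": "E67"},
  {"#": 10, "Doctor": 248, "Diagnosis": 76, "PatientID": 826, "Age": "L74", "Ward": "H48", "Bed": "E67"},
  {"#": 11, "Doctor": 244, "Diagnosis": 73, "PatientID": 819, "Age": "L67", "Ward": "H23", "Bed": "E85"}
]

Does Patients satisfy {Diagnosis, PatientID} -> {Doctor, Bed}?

Yes

(Diagnosis=72, PatientID=826): rows 1, 5, 7 → {Doctor,Bed} = (241, E28), (241, E28), (241, E28) ✓
(Diagnosis=76, PatientID=829): rows 2, 6 → {Doctor,Bed} = (247, E67), (247, E67) ✓
(Diagnosis=72, PatientID=818): row 3 → {Doctor,Bed} = (235, E48) ✓
(Diagnosis=73, PatientID=819): rows 4, 11 → {Doctor,Bed} = (244, E85), (244, E85) ✓
(Diagnosis=76, PatientID=826): rows 8, 9, 10 → {Doctor,Bed} = (248, E67), (248, E67), (248, E67) ✓
Every {Diagnosis, PatientID} value is associated with a single {Doctor, Bed} value, so {Diagnosis, PatientID} -> {Doctor, Bed} holds.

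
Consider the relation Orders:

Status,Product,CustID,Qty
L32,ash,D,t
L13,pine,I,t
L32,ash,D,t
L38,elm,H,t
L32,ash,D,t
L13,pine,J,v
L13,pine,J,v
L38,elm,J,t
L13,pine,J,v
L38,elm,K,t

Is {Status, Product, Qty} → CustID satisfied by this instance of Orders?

(Status=L32, Product=ash, Qty=t): 3 rows → CustID = D, D, D ✓
(Status=L13, Product=pine, Qty=t): 1 row → CustID = I ✓
(Status=L38, Product=elm, Qty=t): 3 rows → CustID takes values {H, J, K} — violation
(Status=L13, Product=pine, Qty=v): 3 rows → CustID = J, J, J ✓
Two rows agree on {Status, Product, Qty} but differ on CustID, so {Status, Product, Qty} → CustID does not hold.

No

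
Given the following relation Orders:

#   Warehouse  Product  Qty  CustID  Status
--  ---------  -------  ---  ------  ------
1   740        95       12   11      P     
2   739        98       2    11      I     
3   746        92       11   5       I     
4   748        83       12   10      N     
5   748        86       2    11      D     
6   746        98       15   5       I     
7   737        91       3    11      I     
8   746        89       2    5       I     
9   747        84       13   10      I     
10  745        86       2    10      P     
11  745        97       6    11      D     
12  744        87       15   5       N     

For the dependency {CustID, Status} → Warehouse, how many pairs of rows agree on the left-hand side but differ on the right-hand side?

(CustID=11, Status=I): violating pairs (2,7) — 1 pair.
(CustID=5, Status=I): all 3 rows agree on Warehouse — 0 pairs.
(CustID=11, Status=D): violating pairs (5,11) — 1 pair.

2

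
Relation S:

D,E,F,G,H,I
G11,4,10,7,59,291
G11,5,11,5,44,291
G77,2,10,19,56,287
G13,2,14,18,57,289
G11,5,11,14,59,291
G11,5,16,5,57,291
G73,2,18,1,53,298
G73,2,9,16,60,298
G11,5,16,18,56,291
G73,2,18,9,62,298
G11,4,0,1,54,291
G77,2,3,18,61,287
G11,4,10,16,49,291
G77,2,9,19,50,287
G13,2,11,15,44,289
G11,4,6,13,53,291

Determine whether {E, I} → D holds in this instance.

Yes

(E=4, I=291): 4 rows → D = G11, G11, G11, G11 ✓
(E=5, I=291): 4 rows → D = G11, G11, G11, G11 ✓
(E=2, I=287): 3 rows → D = G77, G77, G77 ✓
(E=2, I=289): 2 rows → D = G13, G13 ✓
(E=2, I=298): 3 rows → D = G73, G73, G73 ✓
Every {E, I} value is associated with a single D value, so {E, I} → D holds.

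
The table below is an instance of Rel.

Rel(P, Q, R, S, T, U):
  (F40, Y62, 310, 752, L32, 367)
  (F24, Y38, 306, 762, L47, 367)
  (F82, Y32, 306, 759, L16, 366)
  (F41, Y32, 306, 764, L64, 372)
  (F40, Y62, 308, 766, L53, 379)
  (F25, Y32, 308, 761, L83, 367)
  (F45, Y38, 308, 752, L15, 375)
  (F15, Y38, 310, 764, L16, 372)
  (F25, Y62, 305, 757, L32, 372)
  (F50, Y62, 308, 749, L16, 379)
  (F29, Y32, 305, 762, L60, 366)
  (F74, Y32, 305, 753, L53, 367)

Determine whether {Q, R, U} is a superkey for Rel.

Two distinct rows share (Q=Y62, R=308, U=379), so {Q, R, U} does not determine every attribute — not a superkey.

No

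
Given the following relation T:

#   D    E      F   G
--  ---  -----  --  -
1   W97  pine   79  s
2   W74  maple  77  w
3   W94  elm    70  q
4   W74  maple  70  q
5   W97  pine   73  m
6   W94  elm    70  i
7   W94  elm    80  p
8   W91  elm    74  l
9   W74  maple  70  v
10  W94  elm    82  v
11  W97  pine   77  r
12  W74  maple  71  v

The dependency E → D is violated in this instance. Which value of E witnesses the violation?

E=pine: rows 1, 5, 11 → D = W97, W97, W97 ✓
E=maple: rows 2, 4, 9, 12 → D = W74, W74, W74, W74 ✓
E=elm: rows 3, 6, 7, 8, 10 → D takes values {W94, W91} — violation
The only E value with inconsistent D is E=elm.

elm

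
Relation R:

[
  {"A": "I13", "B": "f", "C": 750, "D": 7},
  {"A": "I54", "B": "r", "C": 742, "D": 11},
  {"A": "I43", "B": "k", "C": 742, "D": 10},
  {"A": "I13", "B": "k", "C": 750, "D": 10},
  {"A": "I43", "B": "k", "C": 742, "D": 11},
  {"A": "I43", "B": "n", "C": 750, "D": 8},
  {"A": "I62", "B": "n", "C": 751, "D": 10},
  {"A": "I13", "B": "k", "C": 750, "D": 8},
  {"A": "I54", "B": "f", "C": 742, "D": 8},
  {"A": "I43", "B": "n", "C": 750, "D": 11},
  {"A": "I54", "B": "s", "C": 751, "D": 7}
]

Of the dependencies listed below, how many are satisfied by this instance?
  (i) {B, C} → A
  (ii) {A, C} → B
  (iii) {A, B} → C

2

(i) {B, C} → A: every LHS value maps to a single RHS value — holds.
(ii) {A, C} → B: (A=I13, C=750): 3 rows → B takes values {f, k} — violation; (A=I54, C=742): 2 rows → B takes values {r, f} — violation — fails.
(iii) {A, B} → C: every LHS value maps to a single RHS value — holds.
2 of the 3 dependencies hold.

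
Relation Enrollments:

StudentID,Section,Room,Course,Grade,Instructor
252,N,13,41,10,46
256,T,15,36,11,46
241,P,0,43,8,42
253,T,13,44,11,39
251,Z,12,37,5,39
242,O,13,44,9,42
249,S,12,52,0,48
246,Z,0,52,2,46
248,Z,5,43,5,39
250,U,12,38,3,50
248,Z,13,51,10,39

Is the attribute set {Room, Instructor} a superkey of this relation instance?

No

Two distinct rows share (Room=13, Instructor=39), so {Room, Instructor} does not determine every attribute — not a superkey.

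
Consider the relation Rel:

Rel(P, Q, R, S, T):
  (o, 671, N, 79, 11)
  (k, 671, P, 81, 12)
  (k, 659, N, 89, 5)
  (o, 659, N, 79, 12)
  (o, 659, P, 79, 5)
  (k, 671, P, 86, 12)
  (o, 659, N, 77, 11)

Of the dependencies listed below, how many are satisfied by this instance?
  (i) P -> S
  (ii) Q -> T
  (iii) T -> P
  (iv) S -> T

0

(i) P -> S: P=o: 4 rows → S takes values {79, 77} — violation; P=k: 3 rows → S takes values {81, 89, 86} — violation — fails.
(ii) Q -> T: Q=671: 3 rows → T takes values {11, 12} — violation; Q=659: 4 rows → T takes values {5, 12, 11} — violation — fails.
(iii) T -> P: T=12: 3 rows → P takes values {k, o} — violation; T=5: 2 rows → P takes values {k, o} — violation — fails.
(iv) S -> T: S=79: 3 rows → T takes values {11, 12, 5} — violation — fails.
None of the 4 dependencies hold.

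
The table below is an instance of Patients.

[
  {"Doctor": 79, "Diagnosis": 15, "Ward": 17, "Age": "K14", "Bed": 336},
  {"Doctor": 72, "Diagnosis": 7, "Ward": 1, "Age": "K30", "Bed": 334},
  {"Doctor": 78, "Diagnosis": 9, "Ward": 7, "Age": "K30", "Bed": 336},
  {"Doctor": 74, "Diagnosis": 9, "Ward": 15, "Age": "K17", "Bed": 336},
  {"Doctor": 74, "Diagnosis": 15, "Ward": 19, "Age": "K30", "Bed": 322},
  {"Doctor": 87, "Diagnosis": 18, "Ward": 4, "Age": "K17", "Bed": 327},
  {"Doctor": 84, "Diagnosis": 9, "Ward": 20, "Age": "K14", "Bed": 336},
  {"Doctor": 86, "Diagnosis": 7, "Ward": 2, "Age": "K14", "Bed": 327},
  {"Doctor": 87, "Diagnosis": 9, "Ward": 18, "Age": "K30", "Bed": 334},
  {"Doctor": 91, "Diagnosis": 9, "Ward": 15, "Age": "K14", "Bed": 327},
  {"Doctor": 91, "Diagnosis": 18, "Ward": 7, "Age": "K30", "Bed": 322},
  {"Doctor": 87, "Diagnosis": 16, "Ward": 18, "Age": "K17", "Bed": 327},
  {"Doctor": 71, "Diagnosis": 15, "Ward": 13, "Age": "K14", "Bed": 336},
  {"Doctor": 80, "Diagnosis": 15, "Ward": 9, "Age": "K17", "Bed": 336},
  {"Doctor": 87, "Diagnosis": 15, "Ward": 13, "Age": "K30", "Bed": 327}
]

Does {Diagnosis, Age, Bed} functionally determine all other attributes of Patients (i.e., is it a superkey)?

Two distinct rows share (Diagnosis=15, Age=K14, Bed=336), so {Diagnosis, Age, Bed} does not determine every attribute — not a superkey.

No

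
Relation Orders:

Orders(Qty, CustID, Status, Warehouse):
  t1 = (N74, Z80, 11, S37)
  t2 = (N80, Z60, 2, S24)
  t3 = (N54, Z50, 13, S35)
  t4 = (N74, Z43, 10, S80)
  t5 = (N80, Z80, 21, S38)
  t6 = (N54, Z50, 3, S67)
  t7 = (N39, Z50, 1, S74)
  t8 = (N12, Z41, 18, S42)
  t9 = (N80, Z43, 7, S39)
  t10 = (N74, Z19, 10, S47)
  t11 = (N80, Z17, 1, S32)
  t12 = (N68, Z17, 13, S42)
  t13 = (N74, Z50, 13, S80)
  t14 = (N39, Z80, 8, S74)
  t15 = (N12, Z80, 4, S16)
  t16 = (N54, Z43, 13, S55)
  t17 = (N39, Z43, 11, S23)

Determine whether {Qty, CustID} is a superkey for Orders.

Rows 3 and 6 have the same {Qty, CustID} value (Qty=N54, CustID=Z50) but are distinct tuples, so {Qty, CustID} does not determine every attribute — not a superkey.

No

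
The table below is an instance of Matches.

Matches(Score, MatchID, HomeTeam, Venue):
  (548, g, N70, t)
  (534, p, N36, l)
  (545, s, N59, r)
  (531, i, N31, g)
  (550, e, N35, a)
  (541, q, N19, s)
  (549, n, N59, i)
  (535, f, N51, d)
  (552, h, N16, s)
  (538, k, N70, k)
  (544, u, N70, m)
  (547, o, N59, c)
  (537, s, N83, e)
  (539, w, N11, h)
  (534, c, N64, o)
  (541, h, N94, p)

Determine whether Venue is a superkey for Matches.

Two distinct rows share Venue=s, so Venue does not determine every attribute — not a superkey.

No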